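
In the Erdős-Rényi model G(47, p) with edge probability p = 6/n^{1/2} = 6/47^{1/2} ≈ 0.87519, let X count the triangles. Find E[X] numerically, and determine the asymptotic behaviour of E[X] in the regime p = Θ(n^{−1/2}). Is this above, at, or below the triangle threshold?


Number of potential triangles: C(47, 3) = 16215.
Each occurs with probability p³ ≈ (0.87519)³ ≈ 6.7035826e-01.
By linearity: E[X] = C(47, 3)·p³ ≈ 16215 · 6.7035826e-01 ≈ 10869.85917.
Since α = 1/2 < 1, p = c/n^{1/2} ≫ 1/n is above the triangle threshold p ~ 1/n. Asymptotically E[X] ~ (c³/6)·n^{3(1−α)} = (6³/6)·n^{1.5} → ∞; triangles are abundant w.h.p.

E[X] ≈ 10869.85917; in regime p = Θ(1/n^{1/2}) E[X] diverges (above the triangle threshold p ~ 1/n).


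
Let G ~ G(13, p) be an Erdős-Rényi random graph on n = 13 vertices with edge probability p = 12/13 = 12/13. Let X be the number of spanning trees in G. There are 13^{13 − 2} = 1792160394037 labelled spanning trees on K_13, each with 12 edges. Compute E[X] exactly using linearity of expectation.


K_13 has 13^{13 − 2} = 1792160394037 labelled spanning trees.
For each such spanning tree H, let X_H = 1 if all 12 edges of H are present in G. Then P[X_H = 1] = p^{12} = (12/13)^{12} = 8916100448256/23298085122481.
By linearity of expectation: E[X] = Σ_H E[X_H] = 1792160394037 · p^{12} = 1792160394037 · 8916100448256/23298085122481 = 8916100448256/13.
Numerically: E[X] ≈ 6.8585e+11.

E[X] = 1792160394037 · (12/13)^{12} = 8916100448256/13 ≈ 6.8585e+11.


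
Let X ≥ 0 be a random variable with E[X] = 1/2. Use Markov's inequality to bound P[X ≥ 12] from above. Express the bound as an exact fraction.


μ = E[X] = 1/2, a = 12.
Markov: P[X ≥ 12] ≤ μ/a = (1/2)/12 = 1/24.
Numerically: ≈ 0.042.
(Since a = 12 > μ = 0.500, the bound 1/24 is < 1 and informative.)

P[X ≥ 12] ≤ 1/24 ≈ 0.042.


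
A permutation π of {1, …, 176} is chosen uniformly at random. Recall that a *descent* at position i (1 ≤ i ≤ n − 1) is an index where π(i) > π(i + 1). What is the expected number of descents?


Write X = Σ X_I over i = 1, …, 175, with X_I the indicator of one descent.
There are 175 indicators.
For each fixed i, the pair (π(i), π(i+1)) is a uniformly random ordered pair of distinct values from {1, …, 176}; by symmetry P[π(i) > π(i+1)] = 1/2.
By linearity: E[X] = 175 · (1/2) = (176 − 1) · (1/2) = 175/2 ≈ 87.50000.

E[X] = 175/2 = 87.50000.


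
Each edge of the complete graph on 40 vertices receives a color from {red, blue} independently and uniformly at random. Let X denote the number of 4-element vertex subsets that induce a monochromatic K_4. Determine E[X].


Let X = Σ_S X_S over the C(40, 4) = 91390 subsets S of size 4, where X_S = 1 if the K_4 on S is monochromatic.
For a fixed S, the K_4 on S has C(4, 2) = 6 edges. P[all 6 edges red] = (1/2)^6, and likewise for blue, so P[monochromatic] = 2·(1/2)^6 = 2^{1 − 6} = 1/32.
By linearity: E[X] = C(40, 4) · 2^{1 − 6} = 91390 · 1/32 = 45695/16.
Numerically: E[X] ≈ 2855.93750.

E[X] = C(40,4)·2^(1−C(4,2)) = 45695/16 ≈ 2855.93750.


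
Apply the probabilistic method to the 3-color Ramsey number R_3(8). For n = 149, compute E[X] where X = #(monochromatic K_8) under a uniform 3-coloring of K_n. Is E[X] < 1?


E[X] = C(149, 8) · 3^{1 − 28} = 4976826800946 · 3^{−27} = 4976826800946/7625597484987.
As a reduced fraction: E[X] = 1658942266982/2541865828329 ≈ 0.6526475.
Is E[X] < 1? YES.
Since E[X] < 1, there exists a 3-coloring of K_{149} with no monochromatic K_8; hence R_3(8) > 149.

E[X] = 1658942266982/2541865828329 ≈ 0.6526475; E[X] < 1, so R_3(8) > 149.


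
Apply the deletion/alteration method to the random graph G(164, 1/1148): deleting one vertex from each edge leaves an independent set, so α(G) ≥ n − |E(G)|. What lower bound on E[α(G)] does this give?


E[|E(G)|] = C(164, 2)·p = 13366 · (1/1148) = 163/14.
E[α(G)] ≥ n − E[|E(G)|] = 164 − 163/14 = 2133/14.
Numerically: ≈ 152.357143.
(This is only a lower bound; the true E[α(G)] may be larger.)

E[α(G)] ≥ 2133/14 ≈ 152.357143.


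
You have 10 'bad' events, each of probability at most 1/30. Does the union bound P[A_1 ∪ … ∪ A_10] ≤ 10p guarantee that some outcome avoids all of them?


Union bound: P[∪_{i=1}^{10} A_i] ≤ Σ_i P[A_i] ≤ 10·p = 10·(1/30) = 1/3.
Numerically: 1/3 ≈ 0.3333333.
Is 1/3 < 1? YES.
Since P[∪ A_i] ≤ 1/3 < 1, the complement has P[∩ A_i^c] ≥ 1 − 1/3 = 2/3 > 0, so some outcome avoids every A_i.

10·p = 1/3 ≈ 0.3333333; existence CERTIFIED by the union bound.


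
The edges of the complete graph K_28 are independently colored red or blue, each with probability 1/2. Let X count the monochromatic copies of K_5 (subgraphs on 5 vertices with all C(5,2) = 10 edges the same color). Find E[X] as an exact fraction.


Let X = Σ_S X_S over the C(28, 5) = 98280 subsets S of size 5, where X_S = 1 if the K_5 on S is monochromatic.
For a fixed S, the K_5 on S has C(5, 2) = 10 edges. P[all 10 edges red] = (1/2)^10, and likewise for blue, so P[monochromatic] = 2·(1/2)^10 = 2^{1 − 10} = 1/512.
By linearity of expectation: E[X] = C(28, 5) · 2^{1 − 10} = 98280 · 1/512 = 12285/64.
Numerically: E[X] ≈ 191.95312.

E[X] = C(28,5)·2^(1−C(5,2)) = 12285/64 ≈ 191.95312.


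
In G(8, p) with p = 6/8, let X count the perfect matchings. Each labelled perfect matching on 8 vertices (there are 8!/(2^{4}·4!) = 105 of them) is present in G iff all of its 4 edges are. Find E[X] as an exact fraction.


K_8 has 8!/(2^{4}·4!) = 105 labelled perfect matchings.
For each such perfect matching H, let X_H = 1 if all 4 edges of H are present in G. Then P[X_H = 1] = p^{4} = (3/4)^{4} = 81/256.
By linearity: E[X] = Σ_H E[X_H] = 105 · p^{4} = 105 · 81/256 = 8505/256.
Numerically: E[X] ≈ 33.22.

E[X] = 105 · (3/4)^{4} = 8505/256 ≈ 33.22.


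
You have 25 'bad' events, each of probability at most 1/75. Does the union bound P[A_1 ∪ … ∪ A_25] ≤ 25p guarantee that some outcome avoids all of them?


Union bound: P[∪_{i=1}^{25} A_i] ≤ Σ_i P[A_i] ≤ 25·p = 25·(1/75) = 1/3.
Numerically: 1/3 ≈ 0.33333.
Is 1/3 < 1? YES.
Since P[∪ A_i] ≤ 1/3 < 1, the complement has P[∩ A_i^c] ≥ 1 − 1/3 = 2/3 > 0, so some outcome avoids every A_i.

25·p = 1/3 ≈ 0.33333; existence CERTIFIED by the union bound.


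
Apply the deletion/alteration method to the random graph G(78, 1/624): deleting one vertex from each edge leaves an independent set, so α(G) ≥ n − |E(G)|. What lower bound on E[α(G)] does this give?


E[|E(G)|] = C(78, 2)·p = 3003 · (1/624) = 77/16.
E[α(G)] ≥ n − E[|E(G)|] = 78 − 77/16 = 1171/16.
Numerically: ≈ 73.187500.
(This is only a lower bound; the true E[α(G)] may be larger.)

E[α(G)] ≥ 1171/16 ≈ 73.187500.


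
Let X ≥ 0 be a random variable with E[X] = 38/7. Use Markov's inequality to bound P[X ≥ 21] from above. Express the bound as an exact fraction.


μ = E[X] = 38/7, a = 21.
Markov: P[X ≥ 21] ≤ μ/a = (38/7)/21 = 38/147.
Numerically: ≈ 0.25850.
(Since a = 21 > μ = 5.42857, the bound 38/147 is < 1 and informative.)

P[X ≥ 21] ≤ 38/147 ≈ 0.25850.


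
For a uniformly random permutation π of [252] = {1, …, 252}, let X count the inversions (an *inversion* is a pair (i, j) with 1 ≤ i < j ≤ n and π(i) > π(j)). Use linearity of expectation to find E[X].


Write X = Σ X_I over the C(252, 2) = 31626 pairs i < j, with X_I the indicator of one inversion.
There are 31626 indicators.
For each fixed pair i < j, the values π(i) and π(j) are two distinct elements of {1, …, 252} in uniformly random order; by symmetry P[π(i) > π(j)] = 1/2.
By linearity: E[X] = 31626 · (1/2) = C(252, 2) · (1/2) = 31626/2 = 15813 ≈ 15813.000.

E[X] = 15813 = 15813.000.


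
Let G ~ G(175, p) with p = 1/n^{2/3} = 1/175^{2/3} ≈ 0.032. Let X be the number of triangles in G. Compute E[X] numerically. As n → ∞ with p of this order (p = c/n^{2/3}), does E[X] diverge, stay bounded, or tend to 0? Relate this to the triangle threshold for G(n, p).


Number of potential triangles: C(175, 3) = 877975.
Each occurs with probability p³ ≈ (0.032)³ ≈ 3.26531e-05.
By linearity: E[X] = C(175, 3)·p³ ≈ 877975 · 3.26531e-05 ≈ 28.669.
Since α = 2/3 < 1, p = c/n^{2/3} ≫ 1/n is above the triangle threshold p ~ 1/n. Asymptotically E[X] ~ (c³/6)·n^{3(1−α)} = (1³/6)·n^{1} → ∞; triangles are abundant w.h.p.

E[X] ≈ 28.669; in regime p = Θ(1/n^{2/3}) E[X] diverges (above the triangle threshold p ~ 1/n).


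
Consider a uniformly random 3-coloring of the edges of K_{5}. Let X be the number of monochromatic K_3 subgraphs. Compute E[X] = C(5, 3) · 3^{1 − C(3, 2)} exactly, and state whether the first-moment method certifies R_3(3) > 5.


E[X] = C(5, 3) · 3^{1 − 3} = 10 · 3^{−2} = 10/9.
As a reduced fraction: E[X] = 10/9 ≈ 1.111111.
Is E[X] < 1? NO.
Since E[X] ≥ 1, the first-moment bound is inconclusive at n = 5; it does NOT by itself certify R_3(3) > 5.

E[X] = 10/9 ≈ 1.111111; E[X] ≥ 1; first-moment method inconclusive here.


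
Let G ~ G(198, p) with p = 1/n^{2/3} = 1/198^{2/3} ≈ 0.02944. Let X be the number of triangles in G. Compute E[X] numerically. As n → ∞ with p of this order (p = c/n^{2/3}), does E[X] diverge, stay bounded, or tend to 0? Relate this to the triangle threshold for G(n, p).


Number of potential triangles: C(198, 3) = 1274196.
Each occurs with probability p³ ≈ (0.02944)³ ≈ 2.550760e-05.
By linearity: E[X] = C(198, 3)·p³ ≈ 1274196 · 2.550760e-05 ≈ 32.5017.
Since α = 2/3 < 1, p = c/n^{2/3} ≫ 1/n is above the triangle threshold p ~ 1/n. Asymptotically E[X] ~ (c³/6)·n^{3(1−α)} = (1³/6)·n^{1} → ∞; triangles are abundant w.h.p.

E[X] ≈ 32.5017; in regime p = Θ(1/n^{2/3}) E[X] diverges (above the triangle threshold p ~ 1/n).


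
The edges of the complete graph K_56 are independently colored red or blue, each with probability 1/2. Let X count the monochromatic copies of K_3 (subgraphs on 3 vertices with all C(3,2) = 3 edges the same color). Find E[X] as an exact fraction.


Let X = Σ_S X_S over the C(56, 3) = 27720 subsets S of size 3, where X_S = 1 if the K_3 on S is monochromatic.
For a fixed S, the K_3 on S has C(3, 2) = 3 edges. P[all 3 edges red] = (1/2)^3, and likewise for blue, so P[monochromatic] = 2·(1/2)^3 = 2^{1 − 3} = 1/4.
Summing: E[X] = C(56, 3) · 2^{1 − 3} = 27720 · 1/4 = 6930.
Numerically: E[X] ≈ 6930.000000.

E[X] = C(56,3)·2^(1−C(3,2)) = 6930 ≈ 6930.000000.


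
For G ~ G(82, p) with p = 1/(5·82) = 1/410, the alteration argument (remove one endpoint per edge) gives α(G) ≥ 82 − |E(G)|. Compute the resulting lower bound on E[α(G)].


E[|E(G)|] = C(82, 2)·p = 3321 · (1/410) = 81/10.
E[α(G)] ≥ n − E[|E(G)|] = 82 − 81/10 = 739/10.
Numerically: ≈ 73.900.
(This is only a lower bound; the true E[α(G)] may be larger.)

E[α(G)] ≥ 739/10 ≈ 73.900.


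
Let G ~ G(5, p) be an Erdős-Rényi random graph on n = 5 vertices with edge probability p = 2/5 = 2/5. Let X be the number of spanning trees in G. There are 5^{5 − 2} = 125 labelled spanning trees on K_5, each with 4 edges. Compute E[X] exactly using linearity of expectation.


K_5 has 5^{5 − 2} = 125 labelled spanning trees.
For each such spanning tree H, let X_H = 1 if all 4 edges of H are present in G. Then P[X_H = 1] = p^{4} = (2/5)^{4} = 16/625.
By linearity of expectation: E[X] = Σ_H E[X_H] = 125 · p^{4} = 125 · 16/625 = 16/5.
Numerically: E[X] ≈ 3.2.

E[X] = 125 · (2/5)^{4} = 16/5 ≈ 3.2.


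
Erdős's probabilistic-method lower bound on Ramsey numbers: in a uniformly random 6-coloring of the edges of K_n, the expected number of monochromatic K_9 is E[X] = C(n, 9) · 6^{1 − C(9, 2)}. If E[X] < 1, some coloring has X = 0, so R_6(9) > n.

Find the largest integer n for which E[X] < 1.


We need C(n, 9) · 6^{1 − 36} < 1, i.e. C(n, 9) < 6^{36 − 1} = 1719070799748422591028658176.
Check values of n near the boundary:
  n = 4407: C(4407, 9) = 1713856532599459170657070050; 1713856532599459170657070050 < 1719070799748422591028658176? YES
  n = 4408: C(4408, 9) = 1717362945146264156457459600; 1717362945146264156457459600 < 1719070799748422591028658176? YES
  n = 4409: C(4409, 9) = 1720875732988608787686577131; 1720875732988608787686577131 < 1719070799748422591028658176? NO
  n = 4410: C(4410, 9) = 1724394906266704102180823710; 1724394906266704102180823710 < 1719070799748422591028658176? NO
  n = 4411: C(4411, 9) = 1727920475134582415883601405; 1727920475134582415883601405 < 1719070799748422591028658176? NO
The largest n with C(n, 9) < 1719070799748422591028658176 is n = 4408 (where E[X] = 35778394690547169926197075/35813974994758803979763712 ≈ 0.99901). Hence R_6(9) > 4408, i.e. R_6(9) ≥ 4409.

Largest n = 4408; hence R_6(9) > 4408.


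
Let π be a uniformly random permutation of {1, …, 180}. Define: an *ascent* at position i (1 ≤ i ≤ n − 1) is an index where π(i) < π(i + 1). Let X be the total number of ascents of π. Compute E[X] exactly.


Write X = Σ X_I over i = 1, …, 179, with X_I the indicator of one ascent.
There are 179 indicators.
For each fixed i, the pair (π(i), π(i+1)) is a uniformly random ordered pair of distinct values from {1, …, 180}; by symmetry P[π(i) < π(i+1)] = 1/2.
By linearity: E[X] = 179 · (1/2) = (180 − 1) · (1/2) = 179/2 ≈ 89.50000.

E[X] = 179/2 = 89.50000.


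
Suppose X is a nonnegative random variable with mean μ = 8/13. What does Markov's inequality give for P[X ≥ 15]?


μ = E[X] = 8/13, a = 15.
Markov: P[X ≥ 15] ≤ μ/a = (8/13)/15 = 8/195.
Numerically: ≈ 0.041.
(Since a = 15 > μ = 0.615, the bound 8/195 is < 1 and informative.)

P[X ≥ 15] ≤ 8/195 ≈ 0.041.


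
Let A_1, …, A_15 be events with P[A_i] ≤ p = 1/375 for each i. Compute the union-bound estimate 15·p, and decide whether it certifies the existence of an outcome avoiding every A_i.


Union bound: P[∪_{i=1}^{15} A_i] ≤ Σ_i P[A_i] ≤ 15·p = 15·(1/375) = 1/25.
Numerically: 1/25 ≈ 0.04000.
Is 1/25 < 1? YES.
Since P[∪ A_i] ≤ 1/25 < 1, the complement has P[∩ A_i^c] ≥ 1 − 1/25 = 24/25 > 0, so some outcome avoids every A_i.

15·p = 1/25 ≈ 0.04000; existence CERTIFIED by the union bound.


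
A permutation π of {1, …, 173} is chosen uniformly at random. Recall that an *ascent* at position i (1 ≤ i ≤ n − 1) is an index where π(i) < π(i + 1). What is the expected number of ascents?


Write X = Σ X_I over i = 1, …, 172, with X_I the indicator of one ascent.
There are 172 indicators.
For each fixed i, the pair (π(i), π(i+1)) is a uniformly random ordered pair of distinct values from {1, …, 173}; by symmetry P[π(i) < π(i+1)] = 1/2.
By linearity: E[X] = 172 · (1/2) = (173 − 1) · (1/2) = 86 ≈ 86.0000.

E[X] = 86 = 86.0000.


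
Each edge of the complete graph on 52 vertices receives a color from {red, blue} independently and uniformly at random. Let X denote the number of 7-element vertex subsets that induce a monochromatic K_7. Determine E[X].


Let X = Σ_S X_S over the C(52, 7) = 133784560 subsets S of size 7, where X_S = 1 if the K_7 on S is monochromatic.
For a fixed S, the K_7 on S has C(7, 2) = 21 edges. P[all 21 edges red] = (1/2)^21, and likewise for blue, so P[monochromatic] = 2·(1/2)^21 = 2^{1 − 21} = 1/1048576.
By linearity: E[X] = C(52, 7) · 2^{1 − 21} = 133784560 · 1/1048576 = 8361535/65536.
Numerically: E[X] ≈ 127.5869.

E[X] = C(52,7)·2^(1−C(7,2)) = 8361535/65536 ≈ 127.5869.


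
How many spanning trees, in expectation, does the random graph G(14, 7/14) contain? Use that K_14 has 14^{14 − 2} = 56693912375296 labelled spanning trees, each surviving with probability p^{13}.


K_14 has 14^{14 − 2} = 56693912375296 labelled spanning trees.
For each such spanning tree H, let X_H = 1 if all 13 edges of H are present in G. Then P[X_H = 1] = p^{13} = (1/2)^{13} = 1/8192.
By linearity of expectation: E[X] = Σ_H E[X_H] = 56693912375296 · p^{13} = 56693912375296 · 1/8192 = 13841287201/2.
Numerically: E[X] ≈ 6.92e+09.

E[X] = 56693912375296 · (1/2)^{13} = 13841287201/2 ≈ 6.92e+09.


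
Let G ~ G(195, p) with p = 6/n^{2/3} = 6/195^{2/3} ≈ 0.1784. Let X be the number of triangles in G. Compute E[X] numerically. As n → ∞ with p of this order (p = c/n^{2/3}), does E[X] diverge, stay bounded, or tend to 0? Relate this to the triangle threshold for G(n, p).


Number of potential triangles: C(195, 3) = 1216865.
Each occurs with probability p³ ≈ (0.1784)³ ≈ 5.680473e-03.
By linearity: E[X] = C(195, 3)·p³ ≈ 1216865 · 5.680473e-03 ≈ 6912.3692.
Since α = 2/3 < 1, p = c/n^{2/3} ≫ 1/n is above the triangle threshold p ~ 1/n. Asymptotically E[X] ~ (c³/6)·n^{3(1−α)} = (6³/6)·n^{1} → ∞; triangles are abundant w.h.p.

E[X] ≈ 6912.3692; in regime p = Θ(1/n^{2/3}) E[X] diverges (above the triangle threshold p ~ 1/n).


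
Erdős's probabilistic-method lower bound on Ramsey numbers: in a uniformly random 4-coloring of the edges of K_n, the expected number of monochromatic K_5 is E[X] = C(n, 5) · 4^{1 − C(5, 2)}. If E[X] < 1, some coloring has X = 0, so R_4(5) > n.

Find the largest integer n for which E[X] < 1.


We need C(n, 5) · 4^{1 − 10} < 1, i.e. C(n, 5) < 4^{10 − 1} = 262144.
Check values of n near the boundary:
  n = 32: C(32, 5) = 201376; 201376 < 262144? YES
  n = 33: C(33, 5) = 237336; 237336 < 262144? YES
  n = 34: C(34, 5) = 278256; 278256 < 262144? NO
  n = 35: C(35, 5) = 324632; 324632 < 262144? NO
  n = 36: C(36, 5) = 376992; 376992 < 262144? NO
The largest n with C(n, 5) < 262144 is n = 33 (where E[X] = 29667/32768 ≈ 0.905365). Hence R_4(5) > 33, i.e. R_4(5) ≥ 34.

Largest n = 33; hence R_4(5) > 33.


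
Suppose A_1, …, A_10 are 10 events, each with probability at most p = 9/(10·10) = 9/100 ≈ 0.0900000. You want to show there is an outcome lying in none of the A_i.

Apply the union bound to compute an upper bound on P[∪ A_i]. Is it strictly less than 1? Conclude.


Union bound: P[∪_{i=1}^{10} A_i] ≤ Σ_i P[A_i] ≤ 10·p = 10·(9/100) = 9/10.
Numerically: 9/10 ≈ 0.9000000.
Is 9/10 < 1? YES.
Since P[∪ A_i] ≤ 9/10 < 1, the complement has P[∩ A_i^c] ≥ 1 − 9/10 = 1/10 > 0, so some outcome avoids every A_i.

10·p = 9/10 ≈ 0.9000000; existence CERTIFIED by the union bound.


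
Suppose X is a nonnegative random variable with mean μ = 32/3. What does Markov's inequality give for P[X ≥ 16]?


μ = E[X] = 32/3, a = 16.
Markov: P[X ≥ 16] ≤ μ/a = (32/3)/16 = 2/3.
Numerically: ≈ 0.66667.
(Since a = 16 > μ = 10.66667, the bound 2/3 is < 1 and informative.)

P[X ≥ 16] ≤ 2/3 ≈ 0.66667.


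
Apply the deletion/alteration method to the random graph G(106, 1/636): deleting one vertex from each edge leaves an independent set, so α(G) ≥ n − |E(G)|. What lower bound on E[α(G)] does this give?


E[|E(G)|] = C(106, 2)·p = 5565 · (1/636) = 35/4.
E[α(G)] ≥ n − E[|E(G)|] = 106 − 35/4 = 389/4.
Numerically: ≈ 97.25000.
(This is only a lower bound; the true E[α(G)] may be larger.)

E[α(G)] ≥ 389/4 ≈ 97.25000.


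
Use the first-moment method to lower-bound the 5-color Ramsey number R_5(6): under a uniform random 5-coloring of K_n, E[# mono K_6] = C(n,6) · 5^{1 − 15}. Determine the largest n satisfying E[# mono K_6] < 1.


We need C(n, 6) · 5^{1 − 15} < 1, i.e. C(n, 6) < 5^{15 − 1} = 6103515625.
Check values of n near the boundary:
  n = 127: C(127, 6) = 5169379425; 5169379425 < 6103515625? YES
  n = 128: C(128, 6) = 5423611200; 5423611200 < 6103515625? YES
  n = 129: C(129, 6) = 5688177600; 5688177600 < 6103515625? YES
  n = 130: C(130, 6) = 5963412000; 5963412000 < 6103515625? YES
  n = 131: C(131, 6) = 6249655776; 6249655776 < 6103515625? NO
  n = 132: C(132, 6) = 6547258432; 6547258432 < 6103515625? NO
The largest n with C(n, 6) < 6103515625 is n = 130 (where E[X] = 47707296/48828125 ≈ 0.9770454). Hence R_5(6) > 130, i.e. R_5(6) ≥ 131.

Largest n = 130; hence R_5(6) > 130.


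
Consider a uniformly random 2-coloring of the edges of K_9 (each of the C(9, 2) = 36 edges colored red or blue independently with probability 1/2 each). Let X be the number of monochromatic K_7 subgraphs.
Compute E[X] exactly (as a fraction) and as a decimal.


Let X = Σ_S X_S over the C(9, 7) = 36 subsets S of size 7, where X_S = 1 if the K_7 on S is monochromatic.
For a fixed S, the K_7 on S has C(7, 2) = 21 edges. P[all 21 edges red] = (1/2)^21, and likewise for blue, so P[monochromatic] = 2·(1/2)^21 = 2^{1 − 21} = 1/1048576.
Summing: E[X] = C(9, 7) · 2^{1 − 21} = 36 · 1/1048576 = 9/262144.
Numerically: E[X] ≈ 0.000.

E[X] = C(9,7)·2^(1−C(7,2)) = 9/262144 ≈ 0.000.


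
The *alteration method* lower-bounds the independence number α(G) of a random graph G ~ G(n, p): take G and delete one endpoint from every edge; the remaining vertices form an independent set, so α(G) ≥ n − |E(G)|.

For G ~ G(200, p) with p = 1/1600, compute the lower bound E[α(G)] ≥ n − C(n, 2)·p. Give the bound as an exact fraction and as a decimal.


E[|E(G)|] = C(200, 2)·p = 19900 · (1/1600) = 199/16.
E[α(G)] ≥ n − E[|E(G)|] = 200 − 199/16 = 3001/16.
Numerically: ≈ 187.56250.
(This is only a lower bound; the true E[α(G)] may be larger.)

E[α(G)] ≥ 3001/16 ≈ 187.56250.


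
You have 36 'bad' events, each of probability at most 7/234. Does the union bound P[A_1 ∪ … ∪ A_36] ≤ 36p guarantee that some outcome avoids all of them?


Union bound: P[∪_{i=1}^{36} A_i] ≤ Σ_i P[A_i] ≤ 36·p = 36·(7/234) = 14/13.
Numerically: 14/13 ≈ 1.076923.
Is 14/13 < 1? NO.
Since the bound 14/13 is ≥ 1, the union bound is uninformative here; it does NOT by itself certify existence.

36·p = 14/13 ≈ 1.076923; existence NOT certified by the union bound.


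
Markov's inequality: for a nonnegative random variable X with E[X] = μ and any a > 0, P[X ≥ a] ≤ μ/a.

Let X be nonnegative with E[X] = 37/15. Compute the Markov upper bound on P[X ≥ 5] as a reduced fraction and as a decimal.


μ = E[X] = 37/15, a = 5.
Markov: P[X ≥ 5] ≤ μ/a = (37/15)/5 = 37/75.
Numerically: ≈ 0.49333.
(Since a = 5 > μ = 2.46667, the bound 37/75 is < 1 and informative.)

P[X ≥ 5] ≤ 37/75 ≈ 0.49333.


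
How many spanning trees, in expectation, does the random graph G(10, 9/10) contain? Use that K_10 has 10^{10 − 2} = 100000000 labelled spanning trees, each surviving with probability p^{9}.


K_10 has 10^{10 − 2} = 100000000 labelled spanning trees.
For each such spanning tree H, let X_H = 1 if all 9 edges of H are present in G. Then P[X_H = 1] = p^{9} = (9/10)^{9} = 387420489/1000000000.
By linearity of expectation: E[X] = Σ_H E[X_H] = 100000000 · p^{9} = 100000000 · 387420489/1000000000 = 387420489/10.
Numerically: E[X] ≈ 3.8742e+07.

E[X] = 100000000 · (9/10)^{9} = 387420489/10 ≈ 3.8742e+07.


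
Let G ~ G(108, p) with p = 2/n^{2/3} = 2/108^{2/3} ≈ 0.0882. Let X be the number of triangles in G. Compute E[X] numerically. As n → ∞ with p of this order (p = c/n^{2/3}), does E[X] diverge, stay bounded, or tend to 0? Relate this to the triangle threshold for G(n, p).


Number of potential triangles: C(108, 3) = 204156.
Each occurs with probability p³ ≈ (0.0882)³ ≈ 6.85871e-04.
By linearity: E[X] = C(108, 3)·p³ ≈ 204156 · 6.85871e-04 ≈ 140.025.
Since α = 2/3 < 1, p = c/n^{2/3} ≫ 1/n is above the triangle threshold p ~ 1/n. Asymptotically E[X] ~ (c³/6)·n^{3(1−α)} = (2³/6)·n^{1} → ∞; triangles are abundant w.h.p.

E[X] ≈ 140.025; in regime p = Θ(1/n^{2/3}) E[X] diverges (above the triangle threshold p ~ 1/n).


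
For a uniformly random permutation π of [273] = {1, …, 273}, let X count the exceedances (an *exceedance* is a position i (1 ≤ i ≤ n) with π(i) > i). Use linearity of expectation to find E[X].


Write X = Σ_{i=1}^{273} X_i, where X_i = 1_{π(i) > i}.
For each fixed i, π(i) is uniform over {1, …, 273} (marginal of a uniform permutation), so P[π(i) > i] = (n − i)/n. Summing: Σ_{i=1}^{273} (n − i)/n = (0 + 1 + … + 272)/273 = 273(273 − 1)/(2·273) = (273 − 1)/2.
Hence E[X] = Σ_{i=1}^{273} (273 − i)/273 = 136 ≈ 136.0000.

E[X] = 136 = 136.0000.


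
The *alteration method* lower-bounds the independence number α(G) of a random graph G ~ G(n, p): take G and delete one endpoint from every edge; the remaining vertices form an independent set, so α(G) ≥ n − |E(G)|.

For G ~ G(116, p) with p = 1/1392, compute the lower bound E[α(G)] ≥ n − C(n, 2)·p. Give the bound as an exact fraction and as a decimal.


E[|E(G)|] = C(116, 2)·p = 6670 · (1/1392) = 115/24.
E[α(G)] ≥ n − E[|E(G)|] = 116 − 115/24 = 2669/24.
Numerically: ≈ 111.208333.
(This is only a lower bound; the true E[α(G)] may be larger.)

E[α(G)] ≥ 2669/24 ≈ 111.208333.


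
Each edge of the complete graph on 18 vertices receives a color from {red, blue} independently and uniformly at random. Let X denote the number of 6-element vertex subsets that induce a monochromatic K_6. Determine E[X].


Let X = Σ_S X_S over the C(18, 6) = 18564 subsets S of size 6, where X_S = 1 if the K_6 on S is monochromatic.
For a fixed S, the K_6 on S has C(6, 2) = 15 edges. P[all 15 edges red] = (1/2)^15, and likewise for blue, so P[monochromatic] = 2·(1/2)^15 = 2^{1 − 15} = 1/16384.
Summing: E[X] = C(18, 6) · 2^{1 − 15} = 18564 · 1/16384 = 4641/4096.
Numerically: E[X] ≈ 1.1331.

E[X] = C(18,6)·2^(1−C(6,2)) = 4641/4096 ≈ 1.1331.


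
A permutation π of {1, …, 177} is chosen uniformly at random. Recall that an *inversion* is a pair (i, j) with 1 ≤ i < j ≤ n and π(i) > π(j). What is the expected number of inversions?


Write X = Σ X_I over the C(177, 2) = 15576 pairs i < j, with X_I the indicator of one inversion.
There are 15576 indicators.
For each fixed pair i < j, the values π(i) and π(j) are two distinct elements of {1, …, 177} in uniformly random order; by symmetry P[π(i) > π(j)] = 1/2.
By linearity: E[X] = 15576 · (1/2) = C(177, 2) · (1/2) = 15576/2 = 7788 ≈ 7788.000000.

E[X] = 7788 = 7788.000000.


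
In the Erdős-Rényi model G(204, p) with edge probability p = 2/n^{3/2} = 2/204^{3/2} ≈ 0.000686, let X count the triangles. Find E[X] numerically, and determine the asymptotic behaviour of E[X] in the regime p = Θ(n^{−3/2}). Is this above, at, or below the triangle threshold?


Number of potential triangles: C(204, 3) = 1394204.
Each occurs with probability p³ ≈ (0.000686)³ ≈ 3.23411e-10.
By linearity: E[X] = C(204, 3)·p³ ≈ 1394204 · 3.23411e-10 ≈ 0.000.
Since α = 3/2 > 1, p = c/n^{3/2} = o(1/n) is below the triangle threshold p ~ 1/n. Asymptotically E[X] ~ (c³/6)·n^{3(1−α)} = (2³/6)·n^{-1.5} → 0, so by Markov's inequality G has no triangles w.h.p.

E[X] ≈ 0.000; in regime p = Θ(1/n^{3/2}) E[X] tends to 0 (below the triangle threshold p ~ 1/n).


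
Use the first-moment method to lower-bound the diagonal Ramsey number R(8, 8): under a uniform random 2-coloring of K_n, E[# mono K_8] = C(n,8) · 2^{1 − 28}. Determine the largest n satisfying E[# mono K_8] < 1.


We need C(n, 8) · 2^{1 − 28} < 1, i.e. C(n, 8) < 2^{28 − 1} = 134217728.
Check values of n near the boundary:
  n = 39: C(39, 8) = 61523748; 61523748 < 134217728? YES
  n = 40: C(40, 8) = 76904685; 76904685 < 134217728? YES
  n = 41: C(41, 8) = 95548245; 95548245 < 134217728? YES
  n = 42: C(42, 8) = 118030185; 118030185 < 134217728? YES
  n = 43: C(43, 8) = 145008513; 145008513 < 134217728? NO
The largest n with C(n, 8) < 134217728 is n = 42 (where E[X] = 118030185/134217728 ≈ 0.8793934). Hence R(8, 8) > 42, i.e. R(8, 8) ≥ 43.

Largest n = 42; hence R(8, 8) > 42.


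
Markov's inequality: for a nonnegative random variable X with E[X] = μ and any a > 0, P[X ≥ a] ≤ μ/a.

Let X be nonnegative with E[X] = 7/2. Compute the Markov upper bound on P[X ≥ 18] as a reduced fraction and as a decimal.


μ = E[X] = 7/2, a = 18.
Markov: P[X ≥ 18] ≤ μ/a = (7/2)/18 = 7/36.
Numerically: ≈ 0.19444.
(Since a = 18 > μ = 3.50000, the bound 7/36 is < 1 and informative.)

P[X ≥ 18] ≤ 7/36 ≈ 0.19444.


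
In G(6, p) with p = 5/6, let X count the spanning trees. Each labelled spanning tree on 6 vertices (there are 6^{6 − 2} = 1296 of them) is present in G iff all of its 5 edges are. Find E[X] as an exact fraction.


K_6 has 6^{6 − 2} = 1296 labelled spanning trees.
For each such spanning tree H, let X_H = 1 if all 5 edges of H are present in G. Then P[X_H = 1] = p^{5} = (5/6)^{5} = 3125/7776.
By linearity of expectation: E[X] = Σ_H E[X_H] = 1296 · p^{5} = 1296 · 3125/7776 = 3125/6.
Numerically: E[X] ≈ 520.833.

E[X] = 1296 · (5/6)^{5} = 3125/6 ≈ 520.833.


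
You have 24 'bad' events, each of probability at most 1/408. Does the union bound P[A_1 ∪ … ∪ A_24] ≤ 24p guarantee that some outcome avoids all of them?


Union bound: P[∪_{i=1}^{24} A_i] ≤ Σ_i P[A_i] ≤ 24·p = 24·(1/408) = 1/17.
Numerically: 1/17 ≈ 0.05882.
Is 1/17 < 1? YES.
Since P[∪ A_i] ≤ 1/17 < 1, the complement has P[∩ A_i^c] ≥ 1 − 1/17 = 16/17 > 0, so some outcome avoids every A_i.

24·p = 1/17 ≈ 0.05882; existence CERTIFIED by the union bound.


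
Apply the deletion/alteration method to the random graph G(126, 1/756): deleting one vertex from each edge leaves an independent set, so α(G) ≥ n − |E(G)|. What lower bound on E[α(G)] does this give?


E[|E(G)|] = C(126, 2)·p = 7875 · (1/756) = 125/12.
E[α(G)] ≥ n − E[|E(G)|] = 126 − 125/12 = 1387/12.
Numerically: ≈ 115.58333.
(This is only a lower bound; the true E[α(G)] may be larger.)

E[α(G)] ≥ 1387/12 ≈ 115.58333.


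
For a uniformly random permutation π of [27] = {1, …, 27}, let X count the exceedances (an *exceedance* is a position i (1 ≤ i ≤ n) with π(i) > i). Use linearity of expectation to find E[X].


Write X = Σ_{i=1}^{27} X_i, where X_i = 1_{π(i) > i}.
For each fixed i, π(i) is uniform over {1, …, 27} (marginal of a uniform permutation), so P[π(i) > i] = (n − i)/n. Summing: Σ_{i=1}^{27} (n − i)/n = (0 + 1 + … + 26)/27 = 27(27 − 1)/(2·27) = (27 − 1)/2.
Hence E[X] = Σ_{i=1}^{27} (27 − i)/27 = 13 ≈ 13.000.

E[X] = 13 = 13.000.


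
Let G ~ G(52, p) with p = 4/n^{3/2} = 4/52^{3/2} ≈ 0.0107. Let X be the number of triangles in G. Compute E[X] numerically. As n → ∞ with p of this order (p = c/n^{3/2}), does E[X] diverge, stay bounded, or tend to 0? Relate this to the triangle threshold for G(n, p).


Number of potential triangles: C(52, 3) = 22100.
Each occurs with probability p³ ≈ (0.0107)³ ≈ 1.21385e-06.
By linearity: E[X] = C(52, 3)·p³ ≈ 22100 · 1.21385e-06 ≈ 0.027.
Since α = 3/2 > 1, p = c/n^{3/2} = o(1/n) is below the triangle threshold p ~ 1/n. Asymptotically E[X] ~ (c³/6)·n^{3(1−α)} = (4³/6)·n^{-1.5} → 0, so by Markov's inequality G has no triangles w.h.p.

E[X] ≈ 0.027; in regime p = Θ(1/n^{3/2}) E[X] tends to 0 (below the triangle threshold p ~ 1/n).


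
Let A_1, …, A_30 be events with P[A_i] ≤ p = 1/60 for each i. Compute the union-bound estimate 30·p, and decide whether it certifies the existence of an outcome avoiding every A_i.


Union bound: P[∪_{i=1}^{30} A_i] ≤ Σ_i P[A_i] ≤ 30·p = 30·(1/60) = 1/2.
Numerically: 1/2 ≈ 0.500000.
Is 1/2 < 1? YES.
Since P[∪ A_i] ≤ 1/2 < 1, the complement has P[∩ A_i^c] ≥ 1 − 1/2 = 1/2 > 0, so some outcome avoids every A_i.

30·p = 1/2 ≈ 0.500000; existence CERTIFIED by the union bound.


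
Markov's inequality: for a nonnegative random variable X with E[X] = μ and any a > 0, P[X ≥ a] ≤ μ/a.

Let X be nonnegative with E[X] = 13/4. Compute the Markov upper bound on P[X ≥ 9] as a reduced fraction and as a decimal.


μ = E[X] = 13/4, a = 9.
Markov: P[X ≥ 9] ≤ μ/a = (13/4)/9 = 13/36.
Numerically: ≈ 0.3611.
(Since a = 9 > μ = 3.2500, the bound 13/36 is < 1 and informative.)

P[X ≥ 9] ≤ 13/36 ≈ 0.3611.


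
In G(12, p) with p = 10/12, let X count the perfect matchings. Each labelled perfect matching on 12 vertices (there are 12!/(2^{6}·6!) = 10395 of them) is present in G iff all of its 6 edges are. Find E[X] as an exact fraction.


K_12 has 12!/(2^{6}·6!) = 10395 labelled perfect matchings.
For each such perfect matching H, let X_H = 1 if all 6 edges of H are present in G. Then P[X_H = 1] = p^{6} = (5/6)^{6} = 15625/46656.
Summing the indicators: E[X] = Σ_H E[X_H] = 10395 · p^{6} = 10395 · 15625/46656 = 6015625/1728.
Numerically: E[X] ≈ 3.48e+03.

E[X] = 10395 · (5/6)^{6} = 6015625/1728 ≈ 3.48e+03.


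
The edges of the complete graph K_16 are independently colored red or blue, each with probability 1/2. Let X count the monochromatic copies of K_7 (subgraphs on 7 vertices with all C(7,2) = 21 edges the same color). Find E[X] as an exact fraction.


Let X = Σ_S X_S over the C(16, 7) = 11440 subsets S of size 7, where X_S = 1 if the K_7 on S is monochromatic.
For a fixed S, the K_7 on S has C(7, 2) = 21 edges. P[all 21 edges red] = (1/2)^21, and likewise for blue, so P[monochromatic] = 2·(1/2)^21 = 2^{1 − 21} = 1/1048576.
By linearity of expectation: E[X] = C(16, 7) · 2^{1 − 21} = 11440 · 1/1048576 = 715/65536.
Numerically: E[X] ≈ 0.01091.

E[X] = C(16,7)·2^(1−C(7,2)) = 715/65536 ≈ 0.01091.


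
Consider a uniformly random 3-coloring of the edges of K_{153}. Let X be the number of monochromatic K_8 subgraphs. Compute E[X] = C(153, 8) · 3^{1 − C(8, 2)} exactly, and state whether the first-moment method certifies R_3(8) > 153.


E[X] = C(153, 8) · 3^{1 − 28} = 6183023199255 · 3^{−27} = 6183023199255/7625597484987.
As a reduced fraction: E[X] = 687002577695/847288609443 ≈ 0.8108.
Is E[X] < 1? YES.
Since E[X] < 1, there exists a 3-coloring of K_{153} with no monochromatic K_8; hence R_3(8) > 153.

E[X] = 687002577695/847288609443 ≈ 0.8108; E[X] < 1, so R_3(8) > 153.


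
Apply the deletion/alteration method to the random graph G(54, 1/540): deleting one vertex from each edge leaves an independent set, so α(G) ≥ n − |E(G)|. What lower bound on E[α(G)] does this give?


E[|E(G)|] = C(54, 2)·p = 1431 · (1/540) = 53/20.
E[α(G)] ≥ n − E[|E(G)|] = 54 − 53/20 = 1027/20.
Numerically: ≈ 51.350000.
(This is only a lower bound; the true E[α(G)] may be larger.)

E[α(G)] ≥ 1027/20 ≈ 51.350000.


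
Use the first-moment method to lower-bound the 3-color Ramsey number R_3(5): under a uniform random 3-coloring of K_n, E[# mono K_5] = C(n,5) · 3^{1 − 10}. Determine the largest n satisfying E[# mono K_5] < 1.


We need C(n, 5) · 3^{1 − 10} < 1, i.e. C(n, 5) < 3^{10 − 1} = 19683.
Check values of n near the boundary:
  n = 19: C(19, 5) = 11628; 11628 < 19683? YES
  n = 20: C(20, 5) = 15504; 15504 < 19683? YES
  n = 21: C(21, 5) = 20349; 20349 < 19683? NO
  n = 22: C(22, 5) = 26334; 26334 < 19683? NO
The largest n with C(n, 5) < 19683 is n = 20 (where E[X] = 5168/6561 ≈ 0.788). Hence R_3(5) > 20, i.e. R_3(5) ≥ 21.

Largest n = 20; hence R_3(5) > 20.


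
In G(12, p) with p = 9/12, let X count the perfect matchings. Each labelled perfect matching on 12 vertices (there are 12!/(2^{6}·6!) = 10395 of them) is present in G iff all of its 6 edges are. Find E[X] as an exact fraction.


K_12 has 12!/(2^{6}·6!) = 10395 labelled perfect matchings.
For each such perfect matching H, let X_H = 1 if all 6 edges of H are present in G. Then P[X_H = 1] = p^{6} = (3/4)^{6} = 729/4096.
Summing the indicators: E[X] = Σ_H E[X_H] = 10395 · p^{6} = 10395 · 729/4096 = 7577955/4096.
Numerically: E[X] ≈ 1.85e+03.

E[X] = 10395 · (3/4)^{6} = 7577955/4096 ≈ 1.85e+03.


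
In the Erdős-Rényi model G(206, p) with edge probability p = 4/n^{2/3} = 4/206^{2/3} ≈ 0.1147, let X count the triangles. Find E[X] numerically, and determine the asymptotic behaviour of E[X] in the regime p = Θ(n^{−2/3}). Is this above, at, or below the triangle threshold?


Number of potential triangles: C(206, 3) = 1435820.
Each occurs with probability p³ ≈ (0.1147)³ ≈ 1.508153e-03.
By linearity: E[X] = C(206, 3)·p³ ≈ 1435820 · 1.508153e-03 ≈ 2165.4369.
Since α = 2/3 < 1, p = c/n^{2/3} ≫ 1/n is above the triangle threshold p ~ 1/n. Asymptotically E[X] ~ (c³/6)·n^{3(1−α)} = (4³/6)·n^{1} → ∞; triangles are abundant w.h.p.

E[X] ≈ 2165.4369; in regime p = Θ(1/n^{2/3}) E[X] diverges (above the triangle threshold p ~ 1/n).


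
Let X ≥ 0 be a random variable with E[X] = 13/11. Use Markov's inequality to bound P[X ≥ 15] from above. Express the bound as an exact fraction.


μ = E[X] = 13/11, a = 15.
Markov: P[X ≥ 15] ≤ μ/a = (13/11)/15 = 13/165.
Numerically: ≈ 0.0788.
(Since a = 15 > μ = 1.1818, the bound 13/165 is < 1 and informative.)

P[X ≥ 15] ≤ 13/165 ≈ 0.0788.


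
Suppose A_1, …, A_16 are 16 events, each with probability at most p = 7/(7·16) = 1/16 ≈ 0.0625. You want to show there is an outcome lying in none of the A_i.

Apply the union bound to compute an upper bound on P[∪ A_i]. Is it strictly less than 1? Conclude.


Union bound: P[∪_{i=1}^{16} A_i] ≤ Σ_i P[A_i] ≤ 16·p = 16·(1/16) = 1.
Numerically: 1 ≈ 1.0000.
Is 1 < 1? NO.
Since the bound 1 is ≥ 1, the union bound is uninformative here; it does NOT by itself certify existence.

16·p = 1 ≈ 1.0000; existence NOT certified by the union bound.


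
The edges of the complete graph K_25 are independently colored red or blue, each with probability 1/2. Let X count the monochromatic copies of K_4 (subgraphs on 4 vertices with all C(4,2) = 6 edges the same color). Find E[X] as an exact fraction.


Let X = Σ_S X_S over the C(25, 4) = 12650 subsets S of size 4, where X_S = 1 if the K_4 on S is monochromatic.
For a fixed S, the K_4 on S has C(4, 2) = 6 edges. P[all 6 edges red] = (1/2)^6, and likewise for blue, so P[monochromatic] = 2·(1/2)^6 = 2^{1 − 6} = 1/32.
By linearity of expectation: E[X] = C(25, 4) · 2^{1 − 6} = 12650 · 1/32 = 6325/16.
Numerically: E[X] ≈ 395.312.

E[X] = C(25,4)·2^(1−C(4,2)) = 6325/16 ≈ 395.312.


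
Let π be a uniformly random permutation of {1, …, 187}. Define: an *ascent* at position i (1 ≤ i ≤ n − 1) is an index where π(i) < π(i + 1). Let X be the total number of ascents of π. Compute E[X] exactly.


Write X = Σ X_I over i = 1, …, 186, with X_I the indicator of one ascent.
There are 186 indicators.
For each fixed i, the pair (π(i), π(i+1)) is a uniformly random ordered pair of distinct values from {1, …, 187}; by symmetry P[π(i) < π(i+1)] = 1/2.
By linearity: E[X] = 186 · (1/2) = (187 − 1) · (1/2) = 93 ≈ 93.00000.

E[X] = 93 = 93.00000.


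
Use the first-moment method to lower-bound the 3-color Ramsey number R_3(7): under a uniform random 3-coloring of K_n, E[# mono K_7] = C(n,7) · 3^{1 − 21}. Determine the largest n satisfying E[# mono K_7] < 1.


We need C(n, 7) · 3^{1 − 21} < 1, i.e. C(n, 7) < 3^{21 − 1} = 3486784401.
Check values of n near the boundary:
  n = 75: C(75, 7) = 1984829850; 1984829850 < 3486784401? YES
  n = 76: C(76, 7) = 2186189400; 2186189400 < 3486784401? YES
  n = 77: C(77, 7) = 2404808340; 2404808340 < 3486784401? YES
  n = 78: C(78, 7) = 2641902120; 2641902120 < 3486784401? YES
  n = 79: C(79, 7) = 2898753715; 2898753715 < 3486784401? YES
  n = 80: C(80, 7) = 3176716400; 3176716400 < 3486784401? YES
  n = 81: C(81, 7) = 3477216600; 3477216600 < 3486784401? YES
  n = 82: C(82, 7) = 3801756816; 3801756816 < 3486784401? NO
  n = 83: C(83, 7) = 4151918628; 4151918628 < 3486784401? NO
  n = 84: C(84, 7) = 4529365776; 4529365776 < 3486784401? NO
The largest n with C(n, 7) < 3486784401 is n = 81 (where E[X] = 42928600/43046721 ≈ 0.99726). Hence R_3(7) > 81, i.e. R_3(7) ≥ 82.

Largest n = 81; hence R_3(7) > 81.


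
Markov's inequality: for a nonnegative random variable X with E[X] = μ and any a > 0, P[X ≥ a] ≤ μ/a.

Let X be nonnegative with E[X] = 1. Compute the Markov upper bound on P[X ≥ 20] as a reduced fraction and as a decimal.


μ = E[X] = 1, a = 20.
Markov: P[X ≥ 20] ≤ μ/a = (1)/20 = 1/20.
Numerically: ≈ 0.05000.
(Since a = 20 > μ = 1.00000, the bound 1/20 is < 1 and informative.)

P[X ≥ 20] ≤ 1/20 ≈ 0.05000.
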